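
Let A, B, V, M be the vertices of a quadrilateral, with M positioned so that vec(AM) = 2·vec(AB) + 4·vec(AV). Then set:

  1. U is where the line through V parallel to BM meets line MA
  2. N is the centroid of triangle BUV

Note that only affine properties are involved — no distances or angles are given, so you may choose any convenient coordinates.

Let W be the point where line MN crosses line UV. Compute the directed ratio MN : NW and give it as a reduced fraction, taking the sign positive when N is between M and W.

Set A = (0, 0), B = (1, 0), V = (0, 1), M = (2, 4); any affine frame gives the same invariant.
1. U is where the line through V parallel to BM meets line MA ⇒ U = (-1/2, -1)
2. N is the centroid of triangle BUV ⇒ N = (1/6, 0)
line MN meets UV at W = (-3/4, -2)
N = M + t·(W−M) with t = 2/3, so MN:NW = 2/3:1/3

MN:NW = 2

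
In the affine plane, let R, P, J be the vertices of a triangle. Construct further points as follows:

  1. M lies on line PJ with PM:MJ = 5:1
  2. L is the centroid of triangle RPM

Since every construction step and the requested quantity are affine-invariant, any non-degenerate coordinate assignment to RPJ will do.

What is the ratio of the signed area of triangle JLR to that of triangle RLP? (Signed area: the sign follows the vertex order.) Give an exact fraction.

Work in coordinates with R = (0, 0), P = (1, 0), J = (0, 1).
1. M lies on line PJ with PM:MJ = 5:1 ⇒ M = (1/6, 5/6)
2. L is the centroid of triangle RPM ⇒ L = (7/18, 5/18)
2·[JLR] = -7/18, 2·[RLP] = -5/18
[JLR]:[RLP] = -7/18:-5/18 = 7/5

[JLR]:[RLP] = 7/5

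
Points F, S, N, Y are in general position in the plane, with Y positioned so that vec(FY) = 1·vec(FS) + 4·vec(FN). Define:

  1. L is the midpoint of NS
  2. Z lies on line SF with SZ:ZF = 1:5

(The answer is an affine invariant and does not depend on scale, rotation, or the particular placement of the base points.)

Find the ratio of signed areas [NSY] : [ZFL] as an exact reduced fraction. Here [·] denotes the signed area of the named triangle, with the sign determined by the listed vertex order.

Work in coordinates with F = (0, 0), S = (1, 0), N = (0, 1), Y = (1, 4).
1. L is the midpoint of NS ⇒ L = (1/2, 1/2)
2. Z lies on line SF with SZ:ZF = 1:5 ⇒ Z = (5/6, 0)
2·[NSY] = 4, 2·[ZFL] = -5/12
[NSY]:[ZFL] = 4:-5/12 = -48/5

[NSY]:[ZFL] = -48/5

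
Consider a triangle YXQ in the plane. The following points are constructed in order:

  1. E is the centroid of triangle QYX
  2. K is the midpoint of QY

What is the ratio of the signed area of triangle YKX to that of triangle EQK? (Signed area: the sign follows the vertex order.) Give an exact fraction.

[YKX]:[EQK] = -3

Assign Y = (0, 0), X = (1, 0), Q = (0, 1) — the answer is frame-independent, so this choice is without loss of generality.
1. E is the centroid of triangle QYX ⇒ E = (1/3, 1/3)
2. K is the midpoint of QY ⇒ K = (0, 1/2)
2·[YKX] = -1/2, 2·[EQK] = 1/6
[YKX]:[EQK] = -1/2:1/6 = -3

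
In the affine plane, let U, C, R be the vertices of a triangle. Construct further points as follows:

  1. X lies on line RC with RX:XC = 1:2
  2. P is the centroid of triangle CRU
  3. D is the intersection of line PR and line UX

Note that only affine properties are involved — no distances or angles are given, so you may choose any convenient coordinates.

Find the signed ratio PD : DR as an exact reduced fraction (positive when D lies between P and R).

PD:DR = 1/3

Work in coordinates with U = (0, 0), C = (1, 0), R = (0, 1).
1. X lies on line RC with RX:XC = 1:2 ⇒ X = (1/3, 2/3)
2. P is the centroid of triangle CRU ⇒ P = (1/3, 1/3)
3. D is the intersection of line PR and line UX ⇒ D = (1/4, 1/2)
D = P + t·(R−P) with t = 1/4, so PD:DR = t:(1−t) = 1/4:3/4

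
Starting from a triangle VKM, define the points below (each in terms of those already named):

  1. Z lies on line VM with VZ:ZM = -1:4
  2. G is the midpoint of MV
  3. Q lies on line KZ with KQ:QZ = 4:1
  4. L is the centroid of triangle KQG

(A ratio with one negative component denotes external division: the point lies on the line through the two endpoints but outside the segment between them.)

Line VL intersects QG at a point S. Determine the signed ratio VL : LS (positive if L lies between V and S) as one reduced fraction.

Assign V = (0, 0), K = (1, 0), M = (0, 1) — the answer is frame-independent, so this choice is without loss of generality.
1. Z lies on line VM with VZ:ZM = -1:4 ⇒ Z = (0, -1/3)
2. G is the midpoint of MV ⇒ G = (0, 1/2)
3. Q lies on line KZ with KQ:QZ = 4:1 ⇒ Q = (1/5, -4/15)
4. L is the centroid of triangle KQG ⇒ L = (2/5, 7/90)
line VL meets QG at S = (18/145, 7/290)
L = V + t·(S−V) with t = 29/9, so VL:LS = 29/9:-20/9

VL:LS = -29/20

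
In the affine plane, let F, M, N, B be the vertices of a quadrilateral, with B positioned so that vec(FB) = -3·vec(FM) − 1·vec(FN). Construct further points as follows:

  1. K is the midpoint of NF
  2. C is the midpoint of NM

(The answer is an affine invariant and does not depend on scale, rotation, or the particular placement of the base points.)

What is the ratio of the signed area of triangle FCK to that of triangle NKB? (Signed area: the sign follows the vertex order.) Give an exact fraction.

Assign F = (0, 0), M = (1, 0), N = (0, 1), B = (-3, -1) — the answer is frame-independent, so this choice is without loss of generality.
1. K is the midpoint of NF ⇒ K = (0, 1/2)
2. C is the midpoint of NM ⇒ C = (1/2, 1/2)
2·[FCK] = 1/4, 2·[NKB] = -3/2
[FCK]:[NKB] = 1/4:-3/2 = -1/6

[FCK]:[NKB] = -1/6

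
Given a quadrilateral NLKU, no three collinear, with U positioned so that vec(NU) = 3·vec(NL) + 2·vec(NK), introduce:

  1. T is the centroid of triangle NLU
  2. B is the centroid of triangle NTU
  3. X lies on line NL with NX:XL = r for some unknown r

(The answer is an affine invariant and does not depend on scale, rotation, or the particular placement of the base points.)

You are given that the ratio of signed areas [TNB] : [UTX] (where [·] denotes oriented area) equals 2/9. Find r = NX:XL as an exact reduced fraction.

r = -1/5

Work in coordinates with N = (0, 0), L = (1, 0), K = (0, 1), U = (3, 2).
1. T is the centroid of triangle NLU ⇒ T = (4/3, 2/3)
2. B is the centroid of triangle NTU ⇒ B = (13/9, 8/9)
3. With NX:XL = r, write λ = r/(r+1) so X = N + λ·(L−N); X is affine-linear in λ
Every point depending on X is an affine combination of X and λ-independent points, so each such coordinate is linear in λ; the λ² term in each signed area is a multiple of (L−N)×(L−N) = 0, so 2·[TNB] and 2·[UTX] are each linear in λ. Evaluating at λ=0 and λ=1:
  2·[TNB] = -2/9,   2·[UTX] = 4/3·λ − 2/3
So [TNB]:[UTX] = (-2/9) / (4/3·λ − 2/3). Setting this equal to 2/9:
  -2/9 = 2/9·(4/3·λ − 2/3)  ⇒  λ = -1/4
Then r = λ/(1−λ) = (-1/4)/(5/4) = -1/5. Check: with r = -1/5, X = (-1/4, 0) and [TNB]:[UTX] = 2/9 as required.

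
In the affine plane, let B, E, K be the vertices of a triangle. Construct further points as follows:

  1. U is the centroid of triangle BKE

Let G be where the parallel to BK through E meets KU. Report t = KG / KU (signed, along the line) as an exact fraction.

Assign B = (0, 0), E = (1, 0), K = (0, 1) — the answer is frame-independent, so this choice is without loss of generality.
1. U is the centroid of triangle BKE ⇒ U = (1/3, 1/3)
through E parallel to BK: direction (0, 1); meets KU at G = (1, -1)
G = K + t·(U−K) with t = 3

t = 3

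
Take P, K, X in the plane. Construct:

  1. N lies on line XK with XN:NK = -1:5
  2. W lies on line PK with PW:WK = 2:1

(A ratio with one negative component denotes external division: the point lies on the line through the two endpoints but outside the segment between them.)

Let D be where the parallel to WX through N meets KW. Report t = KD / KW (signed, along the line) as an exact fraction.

Set P = (0, 0), K = (1, 0), X = (0, 1); any affine frame gives the same invariant.
1. N lies on line XK with XN:NK = -1:5 ⇒ N = (-1/4, 5/4)
2. W lies on line PK with PW:WK = 2:1 ⇒ W = (2/3, 0)
through N parallel to WX: direction (-2/3, 1); meets KW at D = (7/12, 0)
D = K + t·(W−K) with t = 5/4

t = 5/4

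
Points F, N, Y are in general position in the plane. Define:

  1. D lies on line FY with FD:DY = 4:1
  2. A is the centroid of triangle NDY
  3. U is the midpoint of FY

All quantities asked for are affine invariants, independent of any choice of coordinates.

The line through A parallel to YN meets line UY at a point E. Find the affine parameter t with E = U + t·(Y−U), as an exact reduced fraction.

t = 13/15

Assign F = (0, 0), N = (1, 0), Y = (0, 1) — the answer is frame-independent, so this choice is without loss of generality.
1. D lies on line FY with FD:DY = 4:1 ⇒ D = (0, 4/5)
2. A is the centroid of triangle NDY ⇒ A = (1/3, 3/5)
3. U is the midpoint of FY ⇒ U = (0, 1/2)
through A parallel to YN: direction (1, -1); meets UY at E = (0, 14/15)
E = U + t·(Y−U) with t = 13/15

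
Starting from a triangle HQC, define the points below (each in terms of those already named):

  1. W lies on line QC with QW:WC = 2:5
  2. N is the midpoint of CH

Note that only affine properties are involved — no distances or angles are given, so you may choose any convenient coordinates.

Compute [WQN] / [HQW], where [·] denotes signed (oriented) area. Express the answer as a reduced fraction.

Choose coordinates H = (0, 0), Q = (1, 0), C = (0, 1).
1. W lies on line QC with QW:WC = 2:5 ⇒ W = (5/7, 2/7)
2. N is the midpoint of CH ⇒ N = (0, 1/2)
2·[WQN] = -1/7, 2·[HQW] = 2/7
[WQN]:[HQW] = -1/7:2/7 = -1/2

[WQN]:[HQW] = -1/2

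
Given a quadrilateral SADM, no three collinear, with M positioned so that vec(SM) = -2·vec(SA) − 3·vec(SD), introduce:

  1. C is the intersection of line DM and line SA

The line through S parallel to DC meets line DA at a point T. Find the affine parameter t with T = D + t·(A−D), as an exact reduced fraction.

t = 1/3

Work in coordinates with S = (0, 0), A = (1, 0), D = (0, 1), M = (-2, -3).
1. C is the intersection of line DM and line SA ⇒ C = (-1/2, 0)
through S parallel to DC: direction (-1/2, -1); meets DA at T = (1/3, 2/3)
T = D + t·(A−D) with t = 1/3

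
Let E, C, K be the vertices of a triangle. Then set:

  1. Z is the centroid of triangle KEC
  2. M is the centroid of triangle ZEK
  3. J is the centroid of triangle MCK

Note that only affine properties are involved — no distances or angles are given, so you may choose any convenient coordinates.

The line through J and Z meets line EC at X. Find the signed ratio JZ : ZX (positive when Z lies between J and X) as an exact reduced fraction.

Work in coordinates with E = (0, 0), C = (1, 0), K = (0, 1).
1. Z is the centroid of triangle KEC ⇒ Z = (1/3, 1/3)
2. M is the centroid of triangle ZEK ⇒ M = (1/9, 4/9)
3. J is the centroid of triangle MCK ⇒ J = (10/27, 13/27)
line JZ meets EC at X = (1/4, 0)
Z = J + t·(X−J) with t = 4/13, so JZ:ZX = 4/13:9/13

JZ:ZX = 4/9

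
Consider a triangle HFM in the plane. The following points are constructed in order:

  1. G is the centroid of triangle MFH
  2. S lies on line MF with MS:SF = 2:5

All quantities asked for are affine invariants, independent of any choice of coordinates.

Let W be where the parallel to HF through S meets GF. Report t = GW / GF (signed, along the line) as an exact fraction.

t = -8/7

Work in coordinates with H = (0, 0), F = (1, 0), M = (0, 1).
1. G is the centroid of triangle MFH ⇒ G = (1/3, 1/3)
2. S lies on line MF with MS:SF = 2:5 ⇒ S = (2/7, 5/7)
through S parallel to HF: direction (1, 0); meets GF at W = (-3/7, 5/7)
W = G + t·(F−G) with t = -8/7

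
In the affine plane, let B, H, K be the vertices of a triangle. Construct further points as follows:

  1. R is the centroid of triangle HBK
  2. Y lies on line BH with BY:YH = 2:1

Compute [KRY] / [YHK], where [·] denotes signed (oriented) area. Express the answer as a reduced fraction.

[KRY]:[YHK] = 1/3

Choose coordinates B = (0, 0), H = (1, 0), K = (0, 1).
1. R is the centroid of triangle HBK ⇒ R = (1/3, 1/3)
2. Y lies on line BH with BY:YH = 2:1 ⇒ Y = (2/3, 0)
2·[KRY] = 1/9, 2·[YHK] = 1/3
[KRY]:[YHK] = 1/9:1/3 = 1/3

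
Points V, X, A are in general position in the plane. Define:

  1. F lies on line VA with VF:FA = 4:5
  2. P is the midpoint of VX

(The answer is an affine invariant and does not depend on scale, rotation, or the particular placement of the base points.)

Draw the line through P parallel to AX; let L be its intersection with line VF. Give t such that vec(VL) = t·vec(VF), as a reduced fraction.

Assign V = (0, 0), X = (1, 0), A = (0, 1) — the answer is frame-independent, so this choice is without loss of generality.
1. F lies on line VA with VF:FA = 4:5 ⇒ F = (0, 4/9)
2. P is the midpoint of VX ⇒ P = (1/2, 0)
through P parallel to AX: direction (1, -1); meets VF at L = (0, 1/2)
L = V + t·(F−V) with t = 9/8

t = 9/8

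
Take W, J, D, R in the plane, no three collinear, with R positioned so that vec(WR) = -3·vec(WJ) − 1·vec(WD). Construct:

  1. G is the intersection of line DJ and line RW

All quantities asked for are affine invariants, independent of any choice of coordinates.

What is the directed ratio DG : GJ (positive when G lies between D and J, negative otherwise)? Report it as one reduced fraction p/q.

DG:GJ = 3

Choose coordinates W = (0, 0), J = (1, 0), D = (0, 1), R = (-3, -1).
1. G is the intersection of line DJ and line RW ⇒ G = (3/4, 1/4)
G = D + t·(J−D) with t = 3/4, so DG:GJ = t:(1−t) = 3/4:1/4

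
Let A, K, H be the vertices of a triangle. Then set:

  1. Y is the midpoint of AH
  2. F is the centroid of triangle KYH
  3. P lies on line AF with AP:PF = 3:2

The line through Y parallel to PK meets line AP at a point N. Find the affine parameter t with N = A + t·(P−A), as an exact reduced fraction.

Choose coordinates A = (0, 0), K = (1, 0), H = (0, 1).
1. Y is the midpoint of AH ⇒ Y = (0, 1/2)
2. F is the centroid of triangle KYH ⇒ F = (1/3, 1/2)
3. P lies on line AF with AP:PF = 3:2 ⇒ P = (1/5, 3/10)
through Y parallel to PK: direction (4/5, -3/10); meets AP at N = (4/15, 2/5)
N = A + t·(P−A) with t = 4/3

t = 4/3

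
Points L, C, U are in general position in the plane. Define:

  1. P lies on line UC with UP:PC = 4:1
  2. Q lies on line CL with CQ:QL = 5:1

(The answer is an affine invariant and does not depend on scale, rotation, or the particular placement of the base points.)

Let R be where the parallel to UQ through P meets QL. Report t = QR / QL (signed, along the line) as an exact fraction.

Set L = (0, 0), C = (1, 0), U = (0, 1); any affine frame gives the same invariant.
1. P lies on line UC with UP:PC = 4:1 ⇒ P = (4/5, 1/5)
2. Q lies on line CL with CQ:QL = 5:1 ⇒ Q = (1/6, 0)
through P parallel to UQ: direction (1/6, -1); meets QL at R = (5/6, 0)
R = Q + t·(L−Q) with t = -4

t = -4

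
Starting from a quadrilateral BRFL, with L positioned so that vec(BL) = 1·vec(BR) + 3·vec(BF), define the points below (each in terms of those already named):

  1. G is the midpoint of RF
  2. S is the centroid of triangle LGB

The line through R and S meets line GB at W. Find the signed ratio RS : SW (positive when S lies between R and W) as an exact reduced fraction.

Set B = (0, 0), R = (1, 0), F = (0, 1), L = (1, 3); any affine frame gives the same invariant.
1. G is the midpoint of RF ⇒ G = (1/2, 1/2)
2. S is the centroid of triangle LGB ⇒ S = (1/2, 7/6)
line RS meets GB at W = (7/10, 7/10)
S = R + t·(W−R) with t = 5/3, so RS:SW = 5/3:-2/3

RS:SW = -5/2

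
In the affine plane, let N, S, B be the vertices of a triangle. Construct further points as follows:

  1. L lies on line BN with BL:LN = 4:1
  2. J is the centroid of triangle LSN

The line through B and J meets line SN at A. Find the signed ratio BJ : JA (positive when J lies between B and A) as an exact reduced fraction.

BJ:JA = 14

Work in coordinates with N = (0, 0), S = (1, 0), B = (0, 1).
1. L lies on line BN with BL:LN = 4:1 ⇒ L = (0, 1/5)
2. J is the centroid of triangle LSN ⇒ J = (1/3, 1/15)
line BJ meets SN at A = (5/14, 0)
J = B + t·(A−B) with t = 14/15, so BJ:JA = 14/15:1/15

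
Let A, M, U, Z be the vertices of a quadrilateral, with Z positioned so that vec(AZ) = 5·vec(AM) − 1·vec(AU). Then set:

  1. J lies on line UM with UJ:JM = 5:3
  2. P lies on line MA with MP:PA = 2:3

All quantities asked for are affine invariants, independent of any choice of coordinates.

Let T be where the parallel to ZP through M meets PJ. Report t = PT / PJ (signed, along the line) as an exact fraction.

t = 16/67

Work in coordinates with A = (0, 0), M = (1, 0), U = (0, 1), Z = (5, -1).
1. J lies on line UM with UJ:JM = 5:3 ⇒ J = (5/8, 3/8)
2. P lies on line MA with MP:PA = 2:3 ⇒ P = (3/5, 0)
through M parallel to ZP: direction (-22/5, 1); meets PJ at T = (203/335, 6/67)
T = P + t·(J−P) with t = 16/67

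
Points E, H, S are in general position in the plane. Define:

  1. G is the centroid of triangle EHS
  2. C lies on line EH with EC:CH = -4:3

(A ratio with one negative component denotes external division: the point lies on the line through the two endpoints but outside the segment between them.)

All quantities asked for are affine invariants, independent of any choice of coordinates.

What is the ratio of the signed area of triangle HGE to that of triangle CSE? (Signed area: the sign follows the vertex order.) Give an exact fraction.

Work in coordinates with E = (0, 0), H = (1, 0), S = (0, 1).
1. G is the centroid of triangle EHS ⇒ G = (1/3, 1/3)
2. C lies on line EH with EC:CH = -4:3 ⇒ C = (4, 0)
2·[HGE] = 1/3, 2·[CSE] = 4
[HGE]:[CSE] = 1/3:4 = 1/12

[HGE]:[CSE] = 1/12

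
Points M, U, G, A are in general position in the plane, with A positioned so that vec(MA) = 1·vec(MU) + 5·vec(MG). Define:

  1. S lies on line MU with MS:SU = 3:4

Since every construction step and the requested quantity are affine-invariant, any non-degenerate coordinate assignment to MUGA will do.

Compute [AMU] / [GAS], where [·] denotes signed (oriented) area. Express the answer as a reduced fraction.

[AMU]:[GAS] = -35/19

Assign M = (0, 0), U = (1, 0), G = (0, 1), A = (1, 5) — the answer is frame-independent, so this choice is without loss of generality.
1. S lies on line MU with MS:SU = 3:4 ⇒ S = (3/7, 0)
2·[AMU] = 5, 2·[GAS] = -19/7
[AMU]:[GAS] = 5:-19/7 = -35/19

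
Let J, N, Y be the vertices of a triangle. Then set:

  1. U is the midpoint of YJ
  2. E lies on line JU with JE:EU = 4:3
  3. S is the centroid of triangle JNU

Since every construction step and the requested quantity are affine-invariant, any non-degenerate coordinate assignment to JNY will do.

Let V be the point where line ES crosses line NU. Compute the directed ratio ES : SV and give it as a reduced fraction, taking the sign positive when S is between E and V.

ES:SV = 2/7

Choose coordinates J = (0, 0), N = (1, 0), Y = (0, 1).
1. U is the midpoint of YJ ⇒ U = (0, 1/2)
2. E lies on line JU with JE:EU = 4:3 ⇒ E = (0, 2/7)
3. S is the centroid of triangle JNU ⇒ S = (1/3, 1/6)
line ES meets NU at V = (3/2, -1/4)
S = E + t·(V−E) with t = 2/9, so ES:SV = 2/9:7/9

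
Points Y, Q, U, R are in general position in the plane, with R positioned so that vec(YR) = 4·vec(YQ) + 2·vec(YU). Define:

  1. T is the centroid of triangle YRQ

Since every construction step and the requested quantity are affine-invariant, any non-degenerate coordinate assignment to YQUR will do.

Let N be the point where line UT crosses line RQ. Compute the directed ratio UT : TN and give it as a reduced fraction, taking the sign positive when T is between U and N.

UT:TN = 13/2

Set Y = (0, 0), Q = (1, 0), U = (0, 1), R = (4, 2); any affine frame gives the same invariant.
1. T is the centroid of triangle YRQ ⇒ T = (5/3, 2/3)
line UT meets RQ at N = (25/13, 8/13)
T = U + t·(N−U) with t = 13/15, so UT:TN = 13/15:2/15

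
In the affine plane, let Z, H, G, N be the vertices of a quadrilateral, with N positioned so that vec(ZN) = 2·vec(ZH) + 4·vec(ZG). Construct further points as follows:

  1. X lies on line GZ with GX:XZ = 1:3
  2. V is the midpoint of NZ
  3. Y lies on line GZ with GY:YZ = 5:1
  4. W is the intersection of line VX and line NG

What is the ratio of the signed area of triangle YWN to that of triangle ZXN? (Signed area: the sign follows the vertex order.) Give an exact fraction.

Assign Z = (0, 0), H = (1, 0), G = (0, 1), N = (2, 4) — the answer is frame-independent, so this choice is without loss of generality.
1. X lies on line GZ with GX:XZ = 1:3 ⇒ X = (0, 3/4)
2. V is the midpoint of NZ ⇒ V = (1, 2)
3. Y lies on line GZ with GY:YZ = 5:1 ⇒ Y = (0, 1/6)
4. W is the intersection of line VX and line NG ⇒ W = (-1, -1/2)
2·[YWN] = -5/2, 2·[ZXN] = -3/2
[YWN]:[ZXN] = -5/2:-3/2 = 5/3

[YWN]:[ZXN] = 5/3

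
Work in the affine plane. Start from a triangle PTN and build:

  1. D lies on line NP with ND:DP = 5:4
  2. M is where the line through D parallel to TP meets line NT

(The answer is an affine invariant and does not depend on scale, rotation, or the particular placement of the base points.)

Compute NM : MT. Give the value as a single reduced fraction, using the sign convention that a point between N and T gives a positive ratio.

Set P = (0, 0), T = (1, 0), N = (0, 1); any affine frame gives the same invariant.
1. D lies on line NP with ND:DP = 5:4 ⇒ D = (0, 4/9)
2. M is where the line through D parallel to TP meets line NT ⇒ M = (5/9, 4/9)
M = N + t·(T−N) with t = 5/9, so NM:MT = t:(1−t) = 5/9:4/9

NM:MT = 5/4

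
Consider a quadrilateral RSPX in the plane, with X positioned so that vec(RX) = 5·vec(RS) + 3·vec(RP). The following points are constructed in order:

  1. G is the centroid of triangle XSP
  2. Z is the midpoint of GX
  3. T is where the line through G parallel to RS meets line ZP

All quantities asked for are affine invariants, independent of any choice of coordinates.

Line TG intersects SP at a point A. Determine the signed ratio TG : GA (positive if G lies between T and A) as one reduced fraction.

Assign R = (0, 0), S = (1, 0), P = (0, 1), X = (5, 3) — the answer is frame-independent, so this choice is without loss of generality.
1. G is the centroid of triangle XSP ⇒ G = (2, 4/3)
2. Z is the midpoint of GX ⇒ Z = (7/2, 13/6)
3. T is where the line through G parallel to RS meets line ZP ⇒ T = (1, 4/3)
line TG meets SP at A = (-1/3, 4/3)
G = T + t·(A−T) with t = -3/4, so TG:GA = -3/4:7/4

TG:GA = -3/7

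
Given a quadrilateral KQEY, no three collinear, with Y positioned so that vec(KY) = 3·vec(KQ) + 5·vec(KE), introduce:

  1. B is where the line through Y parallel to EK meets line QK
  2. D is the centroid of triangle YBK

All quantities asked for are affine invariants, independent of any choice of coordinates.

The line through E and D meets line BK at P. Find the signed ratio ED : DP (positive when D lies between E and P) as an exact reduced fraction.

Assign K = (0, 0), Q = (1, 0), E = (0, 1), Y = (3, 5) — the answer is frame-independent, so this choice is without loss of generality.
1. B is where the line through Y parallel to EK meets line QK ⇒ B = (3, 0)
2. D is the centroid of triangle YBK ⇒ D = (2, 5/3)
line ED meets BK at P = (-3, 0)
D = E + t·(P−E) with t = -2/3, so ED:DP = -2/3:5/3

ED:DP = -2/5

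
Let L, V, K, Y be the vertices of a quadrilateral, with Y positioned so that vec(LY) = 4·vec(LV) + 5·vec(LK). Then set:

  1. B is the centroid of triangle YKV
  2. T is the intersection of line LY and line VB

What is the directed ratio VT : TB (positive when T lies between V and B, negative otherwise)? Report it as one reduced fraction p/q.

Assign L = (0, 0), V = (1, 0), K = (0, 1), Y = (4, 5) — the answer is frame-independent, so this choice is without loss of generality.
1. B is the centroid of triangle YKV ⇒ B = (5/3, 2)
2. T is the intersection of line LY and line VB ⇒ T = (12/7, 15/7)
T = V + t·(B−V) with t = 15/14, so VT:TB = t:(1−t) = 15/14:-1/14

VT:TB = -15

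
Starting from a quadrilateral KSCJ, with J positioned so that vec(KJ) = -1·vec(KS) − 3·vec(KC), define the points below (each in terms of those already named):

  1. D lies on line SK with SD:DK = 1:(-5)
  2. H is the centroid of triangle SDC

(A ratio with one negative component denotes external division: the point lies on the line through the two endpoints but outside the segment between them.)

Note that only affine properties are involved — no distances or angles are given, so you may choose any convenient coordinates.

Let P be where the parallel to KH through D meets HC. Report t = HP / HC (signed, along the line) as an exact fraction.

t = -5/9

Work in coordinates with K = (0, 0), S = (1, 0), C = (0, 1), J = (-1, -3).
1. D lies on line SK with SD:DK = 1:(-5) ⇒ D = (5/4, 0)
2. H is the centroid of triangle SDC ⇒ H = (3/4, 1/3)
through D parallel to KH: direction (3/4, 1/3); meets HC at P = (7/6, -1/27)
P = H + t·(C−H) with t = -5/9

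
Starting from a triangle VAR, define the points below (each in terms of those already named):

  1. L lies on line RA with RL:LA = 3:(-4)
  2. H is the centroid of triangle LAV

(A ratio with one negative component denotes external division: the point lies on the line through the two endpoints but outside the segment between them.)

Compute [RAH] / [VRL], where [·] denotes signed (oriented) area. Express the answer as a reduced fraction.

Choose coordinates V = (0, 0), A = (1, 0), R = (0, 1).
1. L lies on line RA with RL:LA = 3:(-4) ⇒ L = (-3, 4)
2. H is the centroid of triangle LAV ⇒ H = (-2/3, 4/3)
2·[RAH] = -1/3, 2·[VRL] = 3
[RAH]:[VRL] = -1/3:3 = -1/9

[RAH]:[VRL] = -1/9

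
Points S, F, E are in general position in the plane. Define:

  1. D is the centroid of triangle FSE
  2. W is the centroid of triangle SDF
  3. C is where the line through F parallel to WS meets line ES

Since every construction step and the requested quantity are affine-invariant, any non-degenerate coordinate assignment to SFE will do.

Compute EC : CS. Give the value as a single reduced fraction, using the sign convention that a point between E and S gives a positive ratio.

Work in coordinates with S = (0, 0), F = (1, 0), E = (0, 1).
1. D is the centroid of triangle FSE ⇒ D = (1/3, 1/3)
2. W is the centroid of triangle SDF ⇒ W = (4/9, 1/9)
3. C is where the line through F parallel to WS meets line ES ⇒ C = (0, -1/4)
C = E + t·(S−E) with t = 5/4, so EC:CS = t:(1−t) = 5/4:-1/4

EC:CS = -5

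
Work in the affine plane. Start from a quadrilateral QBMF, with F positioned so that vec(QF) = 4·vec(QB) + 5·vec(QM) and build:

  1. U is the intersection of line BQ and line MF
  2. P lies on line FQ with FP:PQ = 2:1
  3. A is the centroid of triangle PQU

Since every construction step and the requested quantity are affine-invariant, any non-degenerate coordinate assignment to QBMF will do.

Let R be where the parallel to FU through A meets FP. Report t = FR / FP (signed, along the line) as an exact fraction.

t = 5/6

Set Q = (0, 0), B = (1, 0), M = (0, 1), F = (4, 5); any affine frame gives the same invariant.
1. U is the intersection of line BQ and line MF ⇒ U = (-1, 0)
2. P lies on line FQ with FP:PQ = 2:1 ⇒ P = (4/3, 5/3)
3. A is the centroid of triangle PQU ⇒ A = (1/9, 5/9)
through A parallel to FU: direction (-5, -5); meets FP at R = (16/9, 20/9)
R = F + t·(P−F) with t = 5/6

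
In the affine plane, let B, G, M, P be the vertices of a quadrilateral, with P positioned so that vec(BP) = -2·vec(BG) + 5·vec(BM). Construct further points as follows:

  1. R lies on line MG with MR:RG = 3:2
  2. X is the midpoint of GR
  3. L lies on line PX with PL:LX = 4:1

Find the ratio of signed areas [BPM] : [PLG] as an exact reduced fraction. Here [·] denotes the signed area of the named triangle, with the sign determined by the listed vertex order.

Assign B = (0, 0), G = (1, 0), M = (0, 1), P = (-2, 5) — the answer is frame-independent, so this choice is without loss of generality.
1. R lies on line MG with MR:RG = 3:2 ⇒ R = (3/5, 2/5)
2. X is the midpoint of GR ⇒ X = (4/5, 1/5)
3. L lies on line PX with PL:LX = 4:1 ⇒ L = (6/25, 29/25)
2·[BPM] = -2, 2·[PLG] = 8/25
[BPM]:[PLG] = -2:8/25 = -25/4

[BPM]:[PLG] = -25/4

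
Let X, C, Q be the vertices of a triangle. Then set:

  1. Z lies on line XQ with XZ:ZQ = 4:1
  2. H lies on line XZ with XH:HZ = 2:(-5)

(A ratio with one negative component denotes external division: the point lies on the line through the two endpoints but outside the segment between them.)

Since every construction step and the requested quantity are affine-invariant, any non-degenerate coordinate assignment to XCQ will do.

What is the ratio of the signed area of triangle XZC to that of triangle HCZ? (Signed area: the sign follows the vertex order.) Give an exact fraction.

Choose coordinates X = (0, 0), C = (1, 0), Q = (0, 1).
1. Z lies on line XQ with XZ:ZQ = 4:1 ⇒ Z = (0, 4/5)
2. H lies on line XZ with XH:HZ = 2:(-5) ⇒ H = (0, -8/15)
2·[XZC] = -4/5, 2·[HCZ] = 4/3
[XZC]:[HCZ] = -4/5:4/3 = -3/5

[XZC]:[HCZ] = -3/5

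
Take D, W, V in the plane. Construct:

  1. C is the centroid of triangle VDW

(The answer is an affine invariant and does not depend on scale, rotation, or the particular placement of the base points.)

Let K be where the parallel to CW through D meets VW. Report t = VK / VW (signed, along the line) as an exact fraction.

Set D = (0, 0), W = (1, 0), V = (0, 1); any affine frame gives the same invariant.
1. C is the centroid of triangle VDW ⇒ C = (1/3, 1/3)
through D parallel to CW: direction (2/3, -1/3); meets VW at K = (2, -1)
K = V + t·(W−V) with t = 2

t = 2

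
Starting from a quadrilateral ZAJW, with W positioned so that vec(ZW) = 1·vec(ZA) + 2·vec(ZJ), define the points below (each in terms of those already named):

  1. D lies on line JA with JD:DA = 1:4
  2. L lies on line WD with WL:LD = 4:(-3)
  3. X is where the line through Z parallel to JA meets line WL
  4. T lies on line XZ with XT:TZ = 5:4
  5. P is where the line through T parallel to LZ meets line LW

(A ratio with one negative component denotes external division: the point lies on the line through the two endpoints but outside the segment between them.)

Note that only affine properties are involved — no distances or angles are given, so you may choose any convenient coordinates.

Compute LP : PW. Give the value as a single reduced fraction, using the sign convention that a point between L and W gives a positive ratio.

LP:PW = 5/13

Set Z = (0, 0), A = (1, 0), J = (0, 1), W = (1, 2); any affine frame gives the same invariant.
1. D lies on line JA with JD:DA = 1:4 ⇒ D = (1/5, 4/5)
2. L lies on line WD with WL:LD = 4:(-3) ⇒ L = (-11/5, -14/5)
3. X is where the line through Z parallel to JA meets line WL ⇒ X = (-1/5, 1/5)
4. T lies on line XZ with XT:TZ = 5:4 ⇒ T = (-4/45, 4/45)
5. P is where the line through T parallel to LZ meets line LW ⇒ P = (-59/45, -22/15)
P = L + t·(W−L) with t = 5/18, so LP:PW = t:(1−t) = 5/18:13/18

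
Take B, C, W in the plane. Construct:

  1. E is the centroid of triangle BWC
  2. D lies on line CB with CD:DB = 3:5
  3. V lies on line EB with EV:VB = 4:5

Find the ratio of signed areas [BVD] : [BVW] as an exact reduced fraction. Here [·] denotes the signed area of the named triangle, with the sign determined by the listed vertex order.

[BVD]:[BVW] = -5/8

Choose coordinates B = (0, 0), C = (1, 0), W = (0, 1).
1. E is the centroid of triangle BWC ⇒ E = (1/3, 1/3)
2. D lies on line CB with CD:DB = 3:5 ⇒ D = (5/8, 0)
3. V lies on line EB with EV:VB = 4:5 ⇒ V = (5/27, 5/27)
2·[BVD] = -25/216, 2·[BVW] = 5/27
[BVD]:[BVW] = -25/216:5/27 = -5/8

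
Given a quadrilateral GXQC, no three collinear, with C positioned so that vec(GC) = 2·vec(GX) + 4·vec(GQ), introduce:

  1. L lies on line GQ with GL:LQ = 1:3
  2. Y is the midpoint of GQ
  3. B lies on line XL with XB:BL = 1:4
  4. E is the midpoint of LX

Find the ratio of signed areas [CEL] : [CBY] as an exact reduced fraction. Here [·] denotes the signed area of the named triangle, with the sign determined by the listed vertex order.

Choose coordinates G = (0, 0), X = (1, 0), Q = (0, 1), C = (2, 4).
1. L lies on line GQ with GL:LQ = 1:3 ⇒ L = (0, 1/4)
2. Y is the midpoint of GQ ⇒ Y = (0, 1/2)
3. B lies on line XL with XB:BL = 1:4 ⇒ B = (4/5, 1/20)
4. E is the midpoint of LX ⇒ E = (1/2, 1/8)
2·[CEL] = -17/8, 2·[CBY] = -37/10
[CEL]:[CBY] = -17/8:-37/10 = 85/148

[CEL]:[CBY] = 85/148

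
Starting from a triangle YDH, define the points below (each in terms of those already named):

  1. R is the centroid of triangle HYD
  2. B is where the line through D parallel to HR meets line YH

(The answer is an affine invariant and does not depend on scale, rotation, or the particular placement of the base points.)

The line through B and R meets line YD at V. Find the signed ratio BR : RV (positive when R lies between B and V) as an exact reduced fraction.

Choose coordinates Y = (0, 0), D = (1, 0), H = (0, 1).
1. R is the centroid of triangle HYD ⇒ R = (1/3, 1/3)
2. B is where the line through D parallel to HR meets line YH ⇒ B = (0, 2)
line BR meets YD at V = (2/5, 0)
R = B + t·(V−B) with t = 5/6, so BR:RV = 5/6:1/6

BR:RV = 5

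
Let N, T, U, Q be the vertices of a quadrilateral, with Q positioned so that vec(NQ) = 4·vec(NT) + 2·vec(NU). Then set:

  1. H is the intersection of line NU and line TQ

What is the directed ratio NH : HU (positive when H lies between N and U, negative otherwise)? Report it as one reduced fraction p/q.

NH:HU = -2/5

Work in coordinates with N = (0, 0), T = (1, 0), U = (0, 1), Q = (4, 2).
1. H is the intersection of line NU and line TQ ⇒ H = (0, -2/3)
H = N + t·(U−N) with t = -2/3, so NH:HU = t:(1−t) = -2/3:5/3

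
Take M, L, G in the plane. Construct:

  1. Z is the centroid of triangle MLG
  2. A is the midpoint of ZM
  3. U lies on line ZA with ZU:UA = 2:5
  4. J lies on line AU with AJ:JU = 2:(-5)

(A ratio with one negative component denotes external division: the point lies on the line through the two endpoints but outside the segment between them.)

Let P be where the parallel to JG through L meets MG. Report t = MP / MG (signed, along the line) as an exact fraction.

Work in coordinates with M = (0, 0), L = (1, 0), G = (0, 1).
1. Z is the centroid of triangle MLG ⇒ Z = (1/3, 1/3)
2. A is the midpoint of ZM ⇒ A = (1/6, 1/6)
3. U lies on line ZA with ZU:UA = 2:5 ⇒ U = (2/7, 2/7)
4. J lies on line AU with AJ:JU = 2:(-5) ⇒ J = (11/126, 11/126)
through L parallel to JG: direction (-11/126, 115/126); meets MG at P = (0, 115/11)
P = M + t·(G−M) with t = 115/11

t = 115/11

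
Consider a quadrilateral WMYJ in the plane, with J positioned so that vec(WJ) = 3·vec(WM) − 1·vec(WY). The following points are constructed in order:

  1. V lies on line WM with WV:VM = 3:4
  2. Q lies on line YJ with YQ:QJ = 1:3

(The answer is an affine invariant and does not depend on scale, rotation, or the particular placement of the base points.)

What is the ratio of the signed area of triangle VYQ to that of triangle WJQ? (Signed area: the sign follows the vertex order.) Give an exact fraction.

[VYQ]:[WJQ] = -5/21

Set W = (0, 0), M = (1, 0), Y = (0, 1), J = (3, -1); any affine frame gives the same invariant.
1. V lies on line WM with WV:VM = 3:4 ⇒ V = (3/7, 0)
2. Q lies on line YJ with YQ:QJ = 1:3 ⇒ Q = (3/4, 1/2)
2·[VYQ] = -15/28, 2·[WJQ] = 9/4
[VYQ]:[WJQ] = -15/28:9/4 = -5/21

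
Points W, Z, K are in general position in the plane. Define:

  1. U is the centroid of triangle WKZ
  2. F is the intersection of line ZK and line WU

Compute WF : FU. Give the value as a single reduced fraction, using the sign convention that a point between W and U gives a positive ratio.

WF:FU = -3

Assign W = (0, 0), Z = (1, 0), K = (0, 1) — the answer is frame-independent, so this choice is without loss of generality.
1. U is the centroid of triangle WKZ ⇒ U = (1/3, 1/3)
2. F is the intersection of line ZK and line WU ⇒ F = (1/2, 1/2)
F = W + t·(U−W) with t = 3/2, so WF:FU = t:(1−t) = 3/2:-1/2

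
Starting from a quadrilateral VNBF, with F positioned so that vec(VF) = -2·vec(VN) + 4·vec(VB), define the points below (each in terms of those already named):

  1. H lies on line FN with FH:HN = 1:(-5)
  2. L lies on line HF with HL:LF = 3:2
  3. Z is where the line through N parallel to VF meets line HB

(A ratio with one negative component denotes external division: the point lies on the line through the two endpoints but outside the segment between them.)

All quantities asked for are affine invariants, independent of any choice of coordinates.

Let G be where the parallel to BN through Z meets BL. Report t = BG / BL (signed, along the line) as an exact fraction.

t = -25/33

Work in coordinates with V = (0, 0), N = (1, 0), B = (0, 1), F = (-2, 4).
1. H lies on line FN with FH:HN = 1:(-5) ⇒ H = (-11/4, 5)
2. L lies on line HF with HL:LF = 3:2 ⇒ L = (-23/10, 22/5)
3. Z is where the line through N parallel to VF meets line HB ⇒ Z = (11/6, -5/3)
through Z parallel to BN: direction (1, -1); meets BL at G = (115/66, -52/33)
G = B + t·(L−B) with t = -25/33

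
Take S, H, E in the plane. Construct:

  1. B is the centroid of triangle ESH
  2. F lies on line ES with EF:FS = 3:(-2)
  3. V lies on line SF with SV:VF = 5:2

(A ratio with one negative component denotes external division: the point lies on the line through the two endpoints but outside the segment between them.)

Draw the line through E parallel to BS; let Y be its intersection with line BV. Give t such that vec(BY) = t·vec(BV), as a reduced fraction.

Choose coordinates S = (0, 0), H = (1, 0), E = (0, 1).
1. B is the centroid of triangle ESH ⇒ B = (1/3, 1/3)
2. F lies on line ES with EF:FS = 3:(-2) ⇒ F = (0, -2)
3. V lies on line SF with SV:VF = 5:2 ⇒ V = (0, -10/7)
through E parallel to BS: direction (-1/3, -1/3); meets BV at Y = (17/30, 47/30)
Y = B + t·(V−B) with t = -7/10

t = -7/10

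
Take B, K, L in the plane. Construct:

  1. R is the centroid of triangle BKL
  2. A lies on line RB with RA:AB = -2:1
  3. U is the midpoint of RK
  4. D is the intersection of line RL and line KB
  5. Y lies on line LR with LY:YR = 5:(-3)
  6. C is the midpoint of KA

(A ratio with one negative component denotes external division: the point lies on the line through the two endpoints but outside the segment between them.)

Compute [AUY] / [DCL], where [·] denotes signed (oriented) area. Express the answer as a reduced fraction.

[AUY]:[DCL] = 11/3

Assign B = (0, 0), K = (1, 0), L = (0, 1) — the answer is frame-independent, so this choice is without loss of generality.
1. R is the centroid of triangle BKL ⇒ R = (1/3, 1/3)
2. A lies on line RB with RA:AB = -2:1 ⇒ A = (-1/3, -1/3)
3. U is the midpoint of RK ⇒ U = (2/3, 1/6)
4. D is the intersection of line RL and line KB ⇒ D = (1/2, 0)
5. Y lies on line LR with LY:YR = 5:(-3) ⇒ Y = (5/6, -2/3)
6. C is the midpoint of KA ⇒ C = (1/3, -1/6)
2·[AUY] = -11/12, 2·[DCL] = -1/4
[AUY]:[DCL] = -11/12:-1/4 = 11/3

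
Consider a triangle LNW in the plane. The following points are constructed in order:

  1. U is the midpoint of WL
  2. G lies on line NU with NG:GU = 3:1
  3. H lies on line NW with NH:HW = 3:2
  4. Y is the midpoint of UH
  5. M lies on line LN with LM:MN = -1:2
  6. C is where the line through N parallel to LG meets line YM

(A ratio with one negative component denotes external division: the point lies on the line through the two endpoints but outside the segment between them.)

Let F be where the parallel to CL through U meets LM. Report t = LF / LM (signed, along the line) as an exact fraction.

Set L = (0, 0), N = (1, 0), W = (0, 1); any affine frame gives the same invariant.
1. U is the midpoint of WL ⇒ U = (0, 1/2)
2. G lies on line NU with NG:GU = 3:1 ⇒ G = (1/4, 3/8)
3. H lies on line NW with NH:HW = 3:2 ⇒ H = (2/5, 3/5)
4. Y is the midpoint of UH ⇒ Y = (1/5, 11/20)
5. M lies on line LN with LM:MN = -1:2 ⇒ M = (-1, 0)
6. C is where the line through N parallel to LG meets line YM ⇒ C = (47/25, 33/25)
through U parallel to CL: direction (-47/25, -33/25); meets LM at F = (-47/66, 0)
F = L + t·(M−L) with t = 47/66

t = 47/66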